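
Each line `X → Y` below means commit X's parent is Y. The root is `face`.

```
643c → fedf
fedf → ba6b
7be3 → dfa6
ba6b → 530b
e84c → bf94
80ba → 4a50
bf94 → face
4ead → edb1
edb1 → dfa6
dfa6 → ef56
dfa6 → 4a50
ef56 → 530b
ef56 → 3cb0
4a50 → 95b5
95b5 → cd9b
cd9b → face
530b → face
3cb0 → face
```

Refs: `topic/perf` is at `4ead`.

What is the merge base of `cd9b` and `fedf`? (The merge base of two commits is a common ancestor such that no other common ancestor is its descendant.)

Ancestors of cd9b: {cd9b, face}.
Ancestors of fedf: {530b, ba6b, face, fedf}.
Common ancestors: {face}.
The only common ancestor is face, so it is the merge base.

face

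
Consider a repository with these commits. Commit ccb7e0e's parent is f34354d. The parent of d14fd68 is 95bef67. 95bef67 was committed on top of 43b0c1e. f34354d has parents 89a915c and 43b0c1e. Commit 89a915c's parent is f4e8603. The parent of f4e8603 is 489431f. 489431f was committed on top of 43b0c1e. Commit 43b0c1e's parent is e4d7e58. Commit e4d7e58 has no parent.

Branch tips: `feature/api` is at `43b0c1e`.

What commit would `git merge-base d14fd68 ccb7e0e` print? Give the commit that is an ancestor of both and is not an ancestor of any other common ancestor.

Ancestors of d14fd68: {43b0c1e, 95bef67, d14fd68, e4d7e58}.
Ancestors of ccb7e0e: {43b0c1e, 489431f, 89a915c, ccb7e0e, e4d7e58, f34354d, f4e8603}.
Common ancestors: {43b0c1e, e4d7e58}.
Among these, 43b0c1e is not an ancestor of any other common ancestor — it is the merge base.

43b0c1e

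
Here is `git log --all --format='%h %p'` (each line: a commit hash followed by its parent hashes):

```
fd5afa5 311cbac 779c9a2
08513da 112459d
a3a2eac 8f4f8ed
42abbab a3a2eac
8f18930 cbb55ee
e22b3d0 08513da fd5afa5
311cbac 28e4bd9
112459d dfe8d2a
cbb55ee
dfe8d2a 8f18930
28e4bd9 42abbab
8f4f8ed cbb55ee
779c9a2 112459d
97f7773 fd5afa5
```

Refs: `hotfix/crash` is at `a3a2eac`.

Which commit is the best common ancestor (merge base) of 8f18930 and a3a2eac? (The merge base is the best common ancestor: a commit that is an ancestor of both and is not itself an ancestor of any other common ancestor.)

Ancestors of 8f18930: {8f18930, cbb55ee}.
Ancestors of a3a2eac: {8f4f8ed, a3a2eac, cbb55ee}.
Common ancestors: {cbb55ee}.
The only common ancestor is cbb55ee, so it is the merge base.

cbb55ee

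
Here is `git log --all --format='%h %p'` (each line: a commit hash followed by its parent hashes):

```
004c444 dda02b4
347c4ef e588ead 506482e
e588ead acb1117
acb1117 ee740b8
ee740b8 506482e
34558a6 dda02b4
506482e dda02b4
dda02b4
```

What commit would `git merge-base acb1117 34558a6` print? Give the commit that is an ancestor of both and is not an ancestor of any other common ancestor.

dda02b4

Ancestors of acb1117: {506482e, acb1117, dda02b4, ee740b8}.
Ancestors of 34558a6: {34558a6, dda02b4}.
Common ancestors: {dda02b4}.
The only common ancestor is dda02b4, so it is the merge base.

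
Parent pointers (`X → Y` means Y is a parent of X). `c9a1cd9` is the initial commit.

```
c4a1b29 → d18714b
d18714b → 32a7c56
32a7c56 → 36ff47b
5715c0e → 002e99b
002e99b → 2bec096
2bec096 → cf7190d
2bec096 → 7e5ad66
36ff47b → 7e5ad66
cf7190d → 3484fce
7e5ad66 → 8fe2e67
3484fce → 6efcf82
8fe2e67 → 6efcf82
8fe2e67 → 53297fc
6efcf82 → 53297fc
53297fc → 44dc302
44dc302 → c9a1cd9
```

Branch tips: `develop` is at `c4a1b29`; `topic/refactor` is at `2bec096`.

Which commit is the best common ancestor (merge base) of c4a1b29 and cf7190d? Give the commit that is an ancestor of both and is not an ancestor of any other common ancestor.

Ancestors of c4a1b29: {32a7c56, 36ff47b, 44dc302, 53297fc, 6efcf82, 7e5ad66, 8fe2e67, c4a1b29, c9a1cd9, d18714b}.
Ancestors of cf7190d: {3484fce, 44dc302, 53297fc, 6efcf82, c9a1cd9, cf7190d}.
Common ancestors: {44dc302, 53297fc, 6efcf82, c9a1cd9}.
Among these, 6efcf82 is not an ancestor of any other common ancestor — it is the merge base.

6efcf82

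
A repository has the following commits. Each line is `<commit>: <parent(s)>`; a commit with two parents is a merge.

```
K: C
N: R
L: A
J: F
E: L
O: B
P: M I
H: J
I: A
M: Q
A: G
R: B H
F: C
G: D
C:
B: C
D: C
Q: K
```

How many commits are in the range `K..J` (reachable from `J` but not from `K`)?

Reachable from J: {C, F, J}.
Reachable from K: {C, K}.
In J's history but not K's: {F, J} — 2 commits.

2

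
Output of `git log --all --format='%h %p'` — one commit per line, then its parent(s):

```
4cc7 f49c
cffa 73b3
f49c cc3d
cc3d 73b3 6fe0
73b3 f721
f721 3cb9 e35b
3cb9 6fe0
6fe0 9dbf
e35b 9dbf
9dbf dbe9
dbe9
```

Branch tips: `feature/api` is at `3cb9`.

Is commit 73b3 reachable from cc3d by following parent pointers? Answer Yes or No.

Yes

Ancestors of cc3d (commits reachable by following parents): {3cb9, 6fe0, 73b3, 9dbf, cc3d, dbe9, e35b, f721}.
73b3 is in that set, so it is an ancestor of cc3d.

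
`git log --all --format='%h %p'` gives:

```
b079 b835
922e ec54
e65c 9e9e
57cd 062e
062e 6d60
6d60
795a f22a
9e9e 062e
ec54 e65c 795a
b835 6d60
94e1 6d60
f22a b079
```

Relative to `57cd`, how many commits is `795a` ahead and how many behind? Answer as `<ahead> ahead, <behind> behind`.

Reachable from 795a: {6d60, 795a, b079, b835, f22a}.
Reachable from 57cd: {062e, 57cd, 6d60}.
Only in 795a's history (ahead): {795a, b079, b835, f22a} — 4.
Only in 57cd's history (behind): {062e, 57cd} — 2.

4 ahead, 2 behind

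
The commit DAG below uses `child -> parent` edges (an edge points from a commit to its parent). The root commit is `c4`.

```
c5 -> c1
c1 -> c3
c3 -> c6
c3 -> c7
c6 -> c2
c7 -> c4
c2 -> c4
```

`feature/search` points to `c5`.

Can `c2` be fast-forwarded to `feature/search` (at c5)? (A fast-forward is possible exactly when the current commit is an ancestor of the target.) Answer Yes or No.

Yes

A fast-forward from c2 to c5 is possible iff c2 is an ancestor of c5.
Ancestors of c5: {c1, c2, c3, c4, c5, c6, c7}.
c2 is among them, so fast-forward is possible.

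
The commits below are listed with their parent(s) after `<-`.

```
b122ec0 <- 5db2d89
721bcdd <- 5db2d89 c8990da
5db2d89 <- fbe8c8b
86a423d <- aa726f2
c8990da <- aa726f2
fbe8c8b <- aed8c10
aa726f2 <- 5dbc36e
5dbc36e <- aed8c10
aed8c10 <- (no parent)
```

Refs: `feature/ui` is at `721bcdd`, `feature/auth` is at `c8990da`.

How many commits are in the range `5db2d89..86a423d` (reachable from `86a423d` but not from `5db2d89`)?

Reachable from 86a423d: {5dbc36e, 86a423d, aa726f2, aed8c10}.
Reachable from 5db2d89: {5db2d89, aed8c10, fbe8c8b}.
In 86a423d's history but not 5db2d89's: {5dbc36e, 86a423d, aa726f2} — 3 commits.

3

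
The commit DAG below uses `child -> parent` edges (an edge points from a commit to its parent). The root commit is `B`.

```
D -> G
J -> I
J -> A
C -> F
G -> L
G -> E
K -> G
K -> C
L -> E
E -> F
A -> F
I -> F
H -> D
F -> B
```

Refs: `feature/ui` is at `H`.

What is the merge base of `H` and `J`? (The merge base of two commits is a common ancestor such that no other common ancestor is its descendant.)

Ancestors of H: {B, D, E, F, G, H, L}.
Ancestors of J: {A, B, F, I, J}.
Common ancestors: {B, F}.
Among these, F is not an ancestor of any other common ancestor — it is the merge base.

F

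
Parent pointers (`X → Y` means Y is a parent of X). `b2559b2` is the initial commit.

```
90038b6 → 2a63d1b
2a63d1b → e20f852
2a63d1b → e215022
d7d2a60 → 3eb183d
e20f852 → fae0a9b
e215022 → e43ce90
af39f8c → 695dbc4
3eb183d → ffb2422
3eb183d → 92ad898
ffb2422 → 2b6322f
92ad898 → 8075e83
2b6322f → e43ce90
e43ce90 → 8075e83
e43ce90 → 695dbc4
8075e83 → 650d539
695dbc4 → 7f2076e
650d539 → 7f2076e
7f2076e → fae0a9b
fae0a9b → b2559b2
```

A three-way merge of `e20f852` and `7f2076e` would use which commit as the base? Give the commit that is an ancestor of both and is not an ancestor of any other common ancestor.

Ancestors of e20f852: {b2559b2, e20f852, fae0a9b}.
Ancestors of 7f2076e: {7f2076e, b2559b2, fae0a9b}.
Common ancestors: {b2559b2, fae0a9b}.
Among these, fae0a9b is not an ancestor of any other common ancestor — it is the merge base.

fae0a9b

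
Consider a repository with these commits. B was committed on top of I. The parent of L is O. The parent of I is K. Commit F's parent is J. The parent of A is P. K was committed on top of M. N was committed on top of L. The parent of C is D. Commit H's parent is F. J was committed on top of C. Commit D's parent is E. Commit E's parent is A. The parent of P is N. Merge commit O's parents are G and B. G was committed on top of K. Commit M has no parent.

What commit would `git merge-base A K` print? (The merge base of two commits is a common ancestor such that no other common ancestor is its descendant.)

Ancestors of A: {A, B, G, I, K, L, M, N, O, P}.
Ancestors of K: {K, M}.
Common ancestors: {K, M}.
Among these, K is not an ancestor of any other common ancestor — it is the merge base.

K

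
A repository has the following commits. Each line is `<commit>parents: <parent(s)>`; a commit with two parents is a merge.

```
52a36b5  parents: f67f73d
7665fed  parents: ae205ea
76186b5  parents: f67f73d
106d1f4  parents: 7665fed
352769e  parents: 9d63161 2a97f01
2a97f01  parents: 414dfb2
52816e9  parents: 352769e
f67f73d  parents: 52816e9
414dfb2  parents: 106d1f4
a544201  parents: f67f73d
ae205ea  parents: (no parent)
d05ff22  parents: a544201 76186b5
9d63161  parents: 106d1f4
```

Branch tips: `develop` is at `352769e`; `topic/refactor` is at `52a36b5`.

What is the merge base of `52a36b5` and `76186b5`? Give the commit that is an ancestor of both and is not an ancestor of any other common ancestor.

f67f73d

Ancestors of 52a36b5: {106d1f4, 2a97f01, 352769e, 414dfb2, 52816e9, 52a36b5, 7665fed, 9d63161, ae205ea, f67f73d}.
Ancestors of 76186b5: {106d1f4, 2a97f01, 352769e, 414dfb2, 52816e9, 76186b5, 7665fed, 9d63161, ae205ea, f67f73d}.
Common ancestors: {106d1f4, 2a97f01, 352769e, 414dfb2, 52816e9, 7665fed, 9d63161, ae205ea, f67f73d}.
Among these, f67f73d is not an ancestor of any other common ancestor — it is the merge base.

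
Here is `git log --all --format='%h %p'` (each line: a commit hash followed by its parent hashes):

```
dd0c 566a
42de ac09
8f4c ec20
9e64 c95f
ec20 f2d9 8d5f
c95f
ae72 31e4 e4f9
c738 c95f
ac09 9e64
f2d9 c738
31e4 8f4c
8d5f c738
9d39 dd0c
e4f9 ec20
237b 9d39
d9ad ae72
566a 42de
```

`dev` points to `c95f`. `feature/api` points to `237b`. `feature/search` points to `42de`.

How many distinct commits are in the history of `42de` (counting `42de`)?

4

Walking parent pointers from 42de: reachable set = {42de, 9e64, ac09, c95f}.
That is 4 commits.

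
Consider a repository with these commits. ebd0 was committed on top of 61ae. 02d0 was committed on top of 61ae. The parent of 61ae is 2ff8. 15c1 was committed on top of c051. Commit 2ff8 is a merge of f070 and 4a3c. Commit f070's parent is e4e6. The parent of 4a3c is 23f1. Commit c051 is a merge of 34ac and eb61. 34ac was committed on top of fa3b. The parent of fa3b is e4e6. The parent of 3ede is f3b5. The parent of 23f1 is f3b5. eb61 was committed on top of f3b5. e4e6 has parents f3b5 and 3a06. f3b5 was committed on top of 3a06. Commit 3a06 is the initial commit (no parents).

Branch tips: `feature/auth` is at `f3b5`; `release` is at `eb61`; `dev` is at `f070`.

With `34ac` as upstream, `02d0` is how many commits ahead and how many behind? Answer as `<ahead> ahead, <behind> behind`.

6 ahead, 2 behind

Reachable from 02d0: {02d0, 23f1, 2ff8, 3a06, 4a3c, 61ae, e4e6, f070, f3b5}.
Reachable from 34ac: {34ac, 3a06, e4e6, f3b5, fa3b}.
Only in 02d0's history (ahead): {02d0, 23f1, 2ff8, 4a3c, 61ae, f070} — 6.
Only in 34ac's history (behind): {34ac, fa3b} — 2.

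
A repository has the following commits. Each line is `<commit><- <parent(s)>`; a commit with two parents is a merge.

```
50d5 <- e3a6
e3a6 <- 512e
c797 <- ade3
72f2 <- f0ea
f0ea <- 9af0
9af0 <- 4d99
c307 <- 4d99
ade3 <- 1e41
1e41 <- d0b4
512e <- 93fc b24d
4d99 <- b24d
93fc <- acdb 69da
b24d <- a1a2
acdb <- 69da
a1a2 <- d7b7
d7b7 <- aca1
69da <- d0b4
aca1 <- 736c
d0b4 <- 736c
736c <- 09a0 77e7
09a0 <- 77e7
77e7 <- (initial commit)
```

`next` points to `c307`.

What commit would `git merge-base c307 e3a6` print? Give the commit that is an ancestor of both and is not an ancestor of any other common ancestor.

Ancestors of c307: {09a0, 4d99, 736c, 77e7, a1a2, aca1, b24d, c307, d7b7}.
Ancestors of e3a6: {09a0, 512e, 69da, 736c, 77e7, 93fc, a1a2, aca1, acdb, b24d, d0b4, d7b7, e3a6}.
Common ancestors: {09a0, 736c, 77e7, a1a2, aca1, b24d, d7b7}.
Among these, b24d is not an ancestor of any other common ancestor — it is the merge base.

b24d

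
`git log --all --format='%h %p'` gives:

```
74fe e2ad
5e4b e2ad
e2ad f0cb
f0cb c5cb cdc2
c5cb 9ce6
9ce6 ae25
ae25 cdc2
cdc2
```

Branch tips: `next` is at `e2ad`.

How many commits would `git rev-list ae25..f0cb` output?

Reachable from f0cb: {9ce6, ae25, c5cb, cdc2, f0cb}.
Reachable from ae25: {ae25, cdc2}.
In f0cb's history but not ae25's: {9ce6, c5cb, f0cb} — 3 commits.

3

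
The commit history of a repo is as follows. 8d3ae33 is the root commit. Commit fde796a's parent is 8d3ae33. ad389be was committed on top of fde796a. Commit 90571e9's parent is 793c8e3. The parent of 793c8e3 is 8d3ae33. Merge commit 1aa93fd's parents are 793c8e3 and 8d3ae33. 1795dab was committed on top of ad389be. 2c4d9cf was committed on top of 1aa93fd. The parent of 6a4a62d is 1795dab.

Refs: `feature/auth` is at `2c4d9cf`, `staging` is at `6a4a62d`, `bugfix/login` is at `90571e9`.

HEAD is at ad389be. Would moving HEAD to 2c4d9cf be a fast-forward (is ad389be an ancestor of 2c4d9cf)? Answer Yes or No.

A fast-forward from ad389be to 2c4d9cf is possible iff ad389be is an ancestor of 2c4d9cf.
Ancestors of 2c4d9cf: {1aa93fd, 2c4d9cf, 793c8e3, 8d3ae33}.
ad389be is not among them, so fast-forward is not possible.

No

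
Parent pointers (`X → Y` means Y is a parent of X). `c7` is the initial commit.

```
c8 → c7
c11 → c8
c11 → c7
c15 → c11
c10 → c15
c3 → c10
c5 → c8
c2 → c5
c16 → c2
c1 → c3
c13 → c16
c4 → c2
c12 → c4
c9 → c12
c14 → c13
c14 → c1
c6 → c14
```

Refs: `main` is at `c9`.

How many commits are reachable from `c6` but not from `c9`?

Reachable from c6: {c1, c10, c11, c13, c14, c15, c16, c2, c3, c5, c6, c7, c8}.
Reachable from c9: {c12, c2, c4, c5, c7, c8, c9}.
In c6's history but not c9's: {c1, c10, c11, c13, c14, c15, c16, c3, c6} — 9 commits.

9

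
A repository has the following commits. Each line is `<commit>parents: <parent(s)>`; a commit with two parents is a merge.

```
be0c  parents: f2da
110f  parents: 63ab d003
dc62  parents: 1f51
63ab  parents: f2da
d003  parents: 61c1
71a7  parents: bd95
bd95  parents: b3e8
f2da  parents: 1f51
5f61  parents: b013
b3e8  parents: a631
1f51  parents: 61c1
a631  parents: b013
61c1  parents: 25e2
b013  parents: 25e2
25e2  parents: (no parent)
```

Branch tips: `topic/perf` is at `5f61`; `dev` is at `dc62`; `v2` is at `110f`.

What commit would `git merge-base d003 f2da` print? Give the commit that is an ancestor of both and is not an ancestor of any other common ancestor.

61c1

Ancestors of d003: {25e2, 61c1, d003}.
Ancestors of f2da: {1f51, 25e2, 61c1, f2da}.
Common ancestors: {25e2, 61c1}.
Among these, 61c1 is not an ancestor of any other common ancestor — it is the merge base.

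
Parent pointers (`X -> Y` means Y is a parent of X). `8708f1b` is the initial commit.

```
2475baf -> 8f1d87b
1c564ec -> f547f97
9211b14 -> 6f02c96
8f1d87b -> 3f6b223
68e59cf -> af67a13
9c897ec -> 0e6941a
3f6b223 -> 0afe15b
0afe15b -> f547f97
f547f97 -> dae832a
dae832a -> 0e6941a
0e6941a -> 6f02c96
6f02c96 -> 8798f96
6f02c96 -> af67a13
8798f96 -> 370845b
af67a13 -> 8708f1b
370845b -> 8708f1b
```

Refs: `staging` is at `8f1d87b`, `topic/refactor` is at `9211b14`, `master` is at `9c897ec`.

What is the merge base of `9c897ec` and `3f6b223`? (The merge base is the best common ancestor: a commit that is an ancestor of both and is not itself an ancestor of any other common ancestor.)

0e6941a

Ancestors of 9c897ec: {0e6941a, 370845b, 6f02c96, 8708f1b, 8798f96, 9c897ec, af67a13}.
Ancestors of 3f6b223: {0afe15b, 0e6941a, 370845b, 3f6b223, 6f02c96, 8708f1b, 8798f96, af67a13, dae832a, f547f97}.
Common ancestors: {0e6941a, 370845b, 6f02c96, 8708f1b, 8798f96, af67a13}.
Among these, 0e6941a is not an ancestor of any other common ancestor — it is the merge base.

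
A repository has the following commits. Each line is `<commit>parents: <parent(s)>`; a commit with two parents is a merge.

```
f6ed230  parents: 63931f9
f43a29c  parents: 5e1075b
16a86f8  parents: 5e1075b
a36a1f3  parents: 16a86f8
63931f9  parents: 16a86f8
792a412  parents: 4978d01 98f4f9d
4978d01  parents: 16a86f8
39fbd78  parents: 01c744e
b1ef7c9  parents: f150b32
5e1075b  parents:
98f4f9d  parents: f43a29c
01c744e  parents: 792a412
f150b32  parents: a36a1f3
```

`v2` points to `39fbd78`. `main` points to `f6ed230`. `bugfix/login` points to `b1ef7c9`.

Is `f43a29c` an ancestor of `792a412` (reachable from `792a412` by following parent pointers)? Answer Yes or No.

Yes

Ancestors of 792a412 (commits reachable by following parents): {16a86f8, 4978d01, 5e1075b, 792a412, 98f4f9d, f43a29c}.
f43a29c is in that set, so it is an ancestor of 792a412.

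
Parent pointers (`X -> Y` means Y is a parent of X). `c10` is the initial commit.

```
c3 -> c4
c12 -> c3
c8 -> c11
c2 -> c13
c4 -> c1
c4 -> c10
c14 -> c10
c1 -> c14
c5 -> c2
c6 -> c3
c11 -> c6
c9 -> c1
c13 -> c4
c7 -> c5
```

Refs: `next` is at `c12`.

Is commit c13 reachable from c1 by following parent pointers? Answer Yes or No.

Ancestors of c1: {c1, c10, c14}.
c13 is not in that set, so it is not an ancestor of c1.

No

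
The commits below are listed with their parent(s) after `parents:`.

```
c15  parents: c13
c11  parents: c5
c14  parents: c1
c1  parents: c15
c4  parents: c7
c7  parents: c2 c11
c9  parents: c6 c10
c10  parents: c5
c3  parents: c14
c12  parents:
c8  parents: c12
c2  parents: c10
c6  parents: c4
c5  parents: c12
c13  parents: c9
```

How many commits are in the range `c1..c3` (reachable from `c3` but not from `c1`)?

2

Reachable from c3: {c1, c10, c11, c12, c13, c14, c15, c2, c3, c4, c5, c6, c7, c9}.
Reachable from c1: {c1, c10, c11, c12, c13, c15, c2, c4, c5, c6, c7, c9}.
In c3's history but not c1's: {c14, c3} — 2 commits.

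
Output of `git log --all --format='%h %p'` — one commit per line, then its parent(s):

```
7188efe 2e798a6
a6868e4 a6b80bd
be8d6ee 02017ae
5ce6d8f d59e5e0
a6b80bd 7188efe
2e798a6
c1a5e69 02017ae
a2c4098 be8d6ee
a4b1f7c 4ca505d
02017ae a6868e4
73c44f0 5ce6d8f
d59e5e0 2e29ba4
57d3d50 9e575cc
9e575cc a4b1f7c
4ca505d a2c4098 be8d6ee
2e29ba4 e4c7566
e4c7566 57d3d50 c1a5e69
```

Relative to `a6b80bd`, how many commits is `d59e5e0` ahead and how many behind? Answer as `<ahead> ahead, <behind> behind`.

Reachable from d59e5e0: {02017ae, 2e29ba4, 2e798a6, 4ca505d, 57d3d50, 7188efe, 9e575cc, a2c4098, a4b1f7c, a6868e4, a6b80bd, be8d6ee, c1a5e69, d59e5e0, e4c7566}.
Reachable from a6b80bd: {2e798a6, 7188efe, a6b80bd}.
Only in d59e5e0's history (ahead): {02017ae, 2e29ba4, 4ca505d, 57d3d50, 9e575cc, a2c4098, a4b1f7c, a6868e4, be8d6ee, c1a5e69, d59e5e0, e4c7566} — 12.
Only in a6b80bd's history (behind): {} — 0.

12 ahead, 0 behind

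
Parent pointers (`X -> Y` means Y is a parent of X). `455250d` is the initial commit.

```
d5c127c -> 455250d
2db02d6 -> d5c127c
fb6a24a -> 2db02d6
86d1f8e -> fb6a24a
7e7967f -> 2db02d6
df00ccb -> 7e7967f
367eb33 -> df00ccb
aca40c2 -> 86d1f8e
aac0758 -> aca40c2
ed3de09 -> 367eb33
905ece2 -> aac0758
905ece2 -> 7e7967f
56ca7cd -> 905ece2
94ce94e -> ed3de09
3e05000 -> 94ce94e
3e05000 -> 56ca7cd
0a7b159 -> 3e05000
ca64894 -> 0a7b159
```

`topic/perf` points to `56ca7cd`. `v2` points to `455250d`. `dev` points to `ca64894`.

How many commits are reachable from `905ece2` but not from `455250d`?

Reachable from 905ece2: {2db02d6, 455250d, 7e7967f, 86d1f8e, 905ece2, aac0758, aca40c2, d5c127c, fb6a24a}.
Reachable from 455250d: {455250d}.
In 905ece2's history but not 455250d's: {2db02d6, 7e7967f, 86d1f8e, 905ece2, aac0758, aca40c2, d5c127c, fb6a24a} — 8 commits.

8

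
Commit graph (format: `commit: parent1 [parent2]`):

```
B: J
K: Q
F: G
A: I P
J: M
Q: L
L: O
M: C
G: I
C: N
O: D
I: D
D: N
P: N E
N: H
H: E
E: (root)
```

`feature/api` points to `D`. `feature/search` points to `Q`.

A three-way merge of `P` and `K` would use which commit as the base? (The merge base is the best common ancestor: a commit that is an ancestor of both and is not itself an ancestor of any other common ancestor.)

Ancestors of P: {E, H, N, P}.
Ancestors of K: {D, E, H, K, L, N, O, Q}.
Common ancestors: {E, H, N}.
Among these, N is not an ancestor of any other common ancestor — it is the merge base.

N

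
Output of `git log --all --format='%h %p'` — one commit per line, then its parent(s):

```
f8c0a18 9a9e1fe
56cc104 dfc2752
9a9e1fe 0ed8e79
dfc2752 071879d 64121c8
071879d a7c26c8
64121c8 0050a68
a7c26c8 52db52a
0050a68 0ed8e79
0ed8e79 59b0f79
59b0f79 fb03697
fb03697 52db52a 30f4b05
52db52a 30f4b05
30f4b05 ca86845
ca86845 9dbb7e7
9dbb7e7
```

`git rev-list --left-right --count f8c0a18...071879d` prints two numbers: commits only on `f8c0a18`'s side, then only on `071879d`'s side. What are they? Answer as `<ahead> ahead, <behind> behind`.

Reachable from f8c0a18: {0ed8e79, 30f4b05, 52db52a, 59b0f79, 9a9e1fe, 9dbb7e7, ca86845, f8c0a18, fb03697}.
Reachable from 071879d: {071879d, 30f4b05, 52db52a, 9dbb7e7, a7c26c8, ca86845}.
Only in f8c0a18's history (ahead): {0ed8e79, 59b0f79, 9a9e1fe, f8c0a18, fb03697} — 5.
Only in 071879d's history (behind): {071879d, a7c26c8} — 2.

5 ahead, 2 behind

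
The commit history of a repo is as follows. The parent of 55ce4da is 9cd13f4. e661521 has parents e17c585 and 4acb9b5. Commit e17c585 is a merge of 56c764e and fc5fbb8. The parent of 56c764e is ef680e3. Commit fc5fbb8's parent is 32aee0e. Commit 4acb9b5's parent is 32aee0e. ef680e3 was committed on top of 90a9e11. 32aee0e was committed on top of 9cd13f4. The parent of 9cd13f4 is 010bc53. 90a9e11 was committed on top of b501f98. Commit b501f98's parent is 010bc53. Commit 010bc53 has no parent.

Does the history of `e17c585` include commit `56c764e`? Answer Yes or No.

Ancestors of e17c585 (commits reachable by following parents): {010bc53, 32aee0e, 56c764e, 90a9e11, 9cd13f4, b501f98, e17c585, ef680e3, fc5fbb8}.
56c764e is in that set, so it is an ancestor of e17c585.

Yes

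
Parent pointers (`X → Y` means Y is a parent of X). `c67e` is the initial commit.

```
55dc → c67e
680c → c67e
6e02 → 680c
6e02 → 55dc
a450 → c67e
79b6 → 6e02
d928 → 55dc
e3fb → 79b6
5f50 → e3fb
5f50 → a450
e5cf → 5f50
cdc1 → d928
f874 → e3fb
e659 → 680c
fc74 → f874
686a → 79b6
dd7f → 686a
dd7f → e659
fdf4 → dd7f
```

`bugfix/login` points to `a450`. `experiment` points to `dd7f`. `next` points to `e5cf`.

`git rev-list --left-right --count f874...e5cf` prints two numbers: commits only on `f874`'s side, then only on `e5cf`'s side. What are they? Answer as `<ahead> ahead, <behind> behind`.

Reachable from f874: {55dc, 680c, 6e02, 79b6, c67e, e3fb, f874}.
Reachable from e5cf: {55dc, 5f50, 680c, 6e02, 79b6, a450, c67e, e3fb, e5cf}.
Only in f874's history (ahead): {f874} — 1.
Only in e5cf's history (behind): {5f50, a450, e5cf} — 3.

1 ahead, 3 behind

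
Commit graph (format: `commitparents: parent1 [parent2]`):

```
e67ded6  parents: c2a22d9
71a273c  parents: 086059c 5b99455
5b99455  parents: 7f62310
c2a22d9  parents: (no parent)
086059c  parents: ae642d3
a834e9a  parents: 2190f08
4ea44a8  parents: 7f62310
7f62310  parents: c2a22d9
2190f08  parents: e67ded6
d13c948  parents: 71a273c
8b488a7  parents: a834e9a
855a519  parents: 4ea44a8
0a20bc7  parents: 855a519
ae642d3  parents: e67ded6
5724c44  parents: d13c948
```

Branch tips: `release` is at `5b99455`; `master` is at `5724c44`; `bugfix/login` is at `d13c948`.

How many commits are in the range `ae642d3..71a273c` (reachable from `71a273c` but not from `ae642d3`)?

4

Reachable from 71a273c: {086059c, 5b99455, 71a273c, 7f62310, ae642d3, c2a22d9, e67ded6}.
Reachable from ae642d3: {ae642d3, c2a22d9, e67ded6}.
In 71a273c's history but not ae642d3's: {086059c, 5b99455, 71a273c, 7f62310} — 4 commits.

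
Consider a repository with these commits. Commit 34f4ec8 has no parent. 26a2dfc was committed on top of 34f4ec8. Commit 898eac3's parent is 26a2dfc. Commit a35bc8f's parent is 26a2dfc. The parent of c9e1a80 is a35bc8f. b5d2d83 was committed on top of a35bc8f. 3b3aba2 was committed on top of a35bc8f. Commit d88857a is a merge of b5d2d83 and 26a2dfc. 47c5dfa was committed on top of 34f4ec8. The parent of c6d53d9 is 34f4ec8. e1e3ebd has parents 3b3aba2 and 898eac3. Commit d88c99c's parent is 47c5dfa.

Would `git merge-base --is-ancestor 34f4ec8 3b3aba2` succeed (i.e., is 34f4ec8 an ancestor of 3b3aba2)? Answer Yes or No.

Yes

Ancestors of 3b3aba2 (commits reachable by following parents): {26a2dfc, 34f4ec8, 3b3aba2, a35bc8f}.
34f4ec8 is in that set, so it is an ancestor of 3b3aba2.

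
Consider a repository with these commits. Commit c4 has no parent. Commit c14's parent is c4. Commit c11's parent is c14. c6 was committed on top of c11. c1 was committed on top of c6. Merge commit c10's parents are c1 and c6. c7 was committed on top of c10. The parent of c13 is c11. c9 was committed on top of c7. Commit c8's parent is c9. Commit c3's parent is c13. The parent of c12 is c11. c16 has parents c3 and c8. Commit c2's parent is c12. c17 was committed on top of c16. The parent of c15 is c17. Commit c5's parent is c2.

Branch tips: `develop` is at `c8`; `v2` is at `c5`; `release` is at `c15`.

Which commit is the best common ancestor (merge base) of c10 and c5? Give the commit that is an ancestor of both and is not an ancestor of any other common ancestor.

Ancestors of c10: {c1, c10, c11, c14, c4, c6}.
Ancestors of c5: {c11, c12, c14, c2, c4, c5}.
Common ancestors: {c11, c14, c4}.
Among these, c11 is not an ancestor of any other common ancestor — it is the merge base.

c11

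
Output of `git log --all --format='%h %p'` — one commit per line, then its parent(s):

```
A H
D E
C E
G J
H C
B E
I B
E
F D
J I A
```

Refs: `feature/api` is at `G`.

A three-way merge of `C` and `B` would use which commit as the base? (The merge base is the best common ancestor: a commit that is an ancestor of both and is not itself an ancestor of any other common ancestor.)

E

Ancestors of C: {C, E}.
Ancestors of B: {B, E}.
Common ancestors: {E}.
The only common ancestor is E, so it is the merge base.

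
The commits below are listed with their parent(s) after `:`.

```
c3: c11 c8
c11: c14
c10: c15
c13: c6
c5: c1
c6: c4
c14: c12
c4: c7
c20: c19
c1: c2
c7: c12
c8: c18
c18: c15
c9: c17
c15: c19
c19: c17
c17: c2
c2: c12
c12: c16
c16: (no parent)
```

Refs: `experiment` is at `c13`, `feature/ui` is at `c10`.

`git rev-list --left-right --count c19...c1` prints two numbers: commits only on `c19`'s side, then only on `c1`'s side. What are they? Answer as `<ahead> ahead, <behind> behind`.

Reachable from c19: {c12, c16, c17, c19, c2}.
Reachable from c1: {c1, c12, c16, c2}.
Only in c19's history (ahead): {c17, c19} — 2.
Only in c1's history (behind): {c1} — 1.

2 ahead, 1 behind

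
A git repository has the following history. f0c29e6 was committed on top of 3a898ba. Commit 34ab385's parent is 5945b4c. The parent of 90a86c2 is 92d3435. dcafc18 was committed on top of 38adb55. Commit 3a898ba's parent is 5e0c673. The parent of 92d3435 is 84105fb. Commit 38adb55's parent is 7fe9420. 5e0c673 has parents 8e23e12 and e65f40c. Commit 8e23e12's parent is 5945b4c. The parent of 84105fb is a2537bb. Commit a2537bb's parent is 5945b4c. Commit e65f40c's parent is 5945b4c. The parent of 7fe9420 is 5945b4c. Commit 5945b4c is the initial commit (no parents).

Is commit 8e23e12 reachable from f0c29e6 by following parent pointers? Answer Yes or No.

Yes

Ancestors of f0c29e6 (commits reachable by following parents): {3a898ba, 5945b4c, 5e0c673, 8e23e12, e65f40c, f0c29e6}.
8e23e12 is in that set, so it is an ancestor of f0c29e6.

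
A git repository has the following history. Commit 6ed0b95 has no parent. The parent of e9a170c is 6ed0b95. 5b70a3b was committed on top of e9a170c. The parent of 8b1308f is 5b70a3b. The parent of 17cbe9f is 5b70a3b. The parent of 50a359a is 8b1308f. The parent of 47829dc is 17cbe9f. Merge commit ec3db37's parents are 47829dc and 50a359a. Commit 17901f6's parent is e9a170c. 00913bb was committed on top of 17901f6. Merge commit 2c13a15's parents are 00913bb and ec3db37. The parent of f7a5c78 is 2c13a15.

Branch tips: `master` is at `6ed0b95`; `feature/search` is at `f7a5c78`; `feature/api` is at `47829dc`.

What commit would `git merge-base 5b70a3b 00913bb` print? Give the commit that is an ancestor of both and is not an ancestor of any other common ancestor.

e9a170c

Ancestors of 5b70a3b: {5b70a3b, 6ed0b95, e9a170c}.
Ancestors of 00913bb: {00913bb, 17901f6, 6ed0b95, e9a170c}.
Common ancestors: {6ed0b95, e9a170c}.
Among these, e9a170c is not an ancestor of any other common ancestor — it is the merge base.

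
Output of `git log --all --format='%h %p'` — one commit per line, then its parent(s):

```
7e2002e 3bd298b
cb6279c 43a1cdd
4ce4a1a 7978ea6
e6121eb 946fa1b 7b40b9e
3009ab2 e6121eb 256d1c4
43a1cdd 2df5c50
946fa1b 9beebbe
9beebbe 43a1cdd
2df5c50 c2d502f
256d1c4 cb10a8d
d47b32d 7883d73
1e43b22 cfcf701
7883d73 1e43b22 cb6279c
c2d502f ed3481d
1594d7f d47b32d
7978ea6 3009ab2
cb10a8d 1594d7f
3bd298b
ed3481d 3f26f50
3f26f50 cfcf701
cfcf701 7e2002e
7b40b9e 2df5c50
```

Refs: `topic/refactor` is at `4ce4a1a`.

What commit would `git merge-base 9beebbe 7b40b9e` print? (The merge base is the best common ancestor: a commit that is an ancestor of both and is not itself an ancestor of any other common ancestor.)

2df5c50

Ancestors of 9beebbe: {2df5c50, 3bd298b, 3f26f50, 43a1cdd, 7e2002e, 9beebbe, c2d502f, cfcf701, ed3481d}.
Ancestors of 7b40b9e: {2df5c50, 3bd298b, 3f26f50, 7b40b9e, 7e2002e, c2d502f, cfcf701, ed3481d}.
Common ancestors: {2df5c50, 3bd298b, 3f26f50, 7e2002e, c2d502f, cfcf701, ed3481d}.
Among these, 2df5c50 is not an ancestor of any other common ancestor — it is the merge base.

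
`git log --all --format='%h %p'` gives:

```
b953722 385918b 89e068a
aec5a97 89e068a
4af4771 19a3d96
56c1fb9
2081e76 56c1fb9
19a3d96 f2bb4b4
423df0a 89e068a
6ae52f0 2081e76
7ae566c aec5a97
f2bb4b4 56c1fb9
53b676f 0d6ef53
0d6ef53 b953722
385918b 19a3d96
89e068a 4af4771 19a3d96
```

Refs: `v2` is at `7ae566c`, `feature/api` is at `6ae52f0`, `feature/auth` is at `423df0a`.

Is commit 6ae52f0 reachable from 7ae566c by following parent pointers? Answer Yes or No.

Ancestors of 7ae566c: {19a3d96, 4af4771, 56c1fb9, 7ae566c, 89e068a, aec5a97, f2bb4b4}.
6ae52f0 is not in that set, so it is not an ancestor of 7ae566c.

No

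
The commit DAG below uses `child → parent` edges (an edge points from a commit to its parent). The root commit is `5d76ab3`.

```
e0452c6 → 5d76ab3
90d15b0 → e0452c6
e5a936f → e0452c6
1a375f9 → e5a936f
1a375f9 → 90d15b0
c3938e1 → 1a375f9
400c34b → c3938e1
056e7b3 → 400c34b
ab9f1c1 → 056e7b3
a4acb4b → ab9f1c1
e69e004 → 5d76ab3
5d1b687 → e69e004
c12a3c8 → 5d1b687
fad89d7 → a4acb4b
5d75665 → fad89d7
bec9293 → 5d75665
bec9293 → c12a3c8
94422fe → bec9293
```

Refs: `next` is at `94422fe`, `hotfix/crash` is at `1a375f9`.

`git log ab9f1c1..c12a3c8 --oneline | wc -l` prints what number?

3

Reachable from c12a3c8: {5d1b687, 5d76ab3, c12a3c8, e69e004}.
Reachable from ab9f1c1: {056e7b3, 1a375f9, 400c34b, 5d76ab3, 90d15b0, ab9f1c1, c3938e1, e0452c6, e5a936f}.
In c12a3c8's history but not ab9f1c1's: {5d1b687, c12a3c8, e69e004} — 3 commits.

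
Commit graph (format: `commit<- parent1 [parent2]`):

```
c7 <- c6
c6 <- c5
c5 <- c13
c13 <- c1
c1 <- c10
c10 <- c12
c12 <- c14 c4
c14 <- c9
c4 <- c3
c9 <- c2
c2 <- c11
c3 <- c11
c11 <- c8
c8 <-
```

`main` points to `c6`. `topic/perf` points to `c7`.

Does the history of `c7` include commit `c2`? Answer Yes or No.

Ancestors of c7 (commits reachable by following parents): {c1, c10, c11, c12, c13, c14, c2, c3, c4, c5, c6, c7, c8, c9}.
c2 is in that set, so it is an ancestor of c7.

Yes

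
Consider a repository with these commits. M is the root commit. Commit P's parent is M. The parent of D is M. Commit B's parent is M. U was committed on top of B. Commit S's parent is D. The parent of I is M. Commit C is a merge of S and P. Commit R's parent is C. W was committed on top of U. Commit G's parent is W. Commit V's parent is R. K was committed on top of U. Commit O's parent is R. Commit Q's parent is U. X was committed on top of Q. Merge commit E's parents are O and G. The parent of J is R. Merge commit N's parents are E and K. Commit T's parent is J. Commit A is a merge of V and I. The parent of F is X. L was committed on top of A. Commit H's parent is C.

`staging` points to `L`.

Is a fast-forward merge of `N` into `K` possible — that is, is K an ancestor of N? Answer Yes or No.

A fast-forward from K to N is possible iff K is an ancestor of N.
Ancestors of N: {B, C, D, E, G, K, M, N, O, P, R, S, U, W}.
K is among them, so fast-forward is possible.

Yes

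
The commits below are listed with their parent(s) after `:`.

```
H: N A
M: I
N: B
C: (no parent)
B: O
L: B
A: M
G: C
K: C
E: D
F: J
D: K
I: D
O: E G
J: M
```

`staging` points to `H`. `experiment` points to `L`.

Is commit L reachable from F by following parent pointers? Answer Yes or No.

Ancestors of F: {C, D, F, I, J, K, M}.
L is not in that set, so it is not an ancestor of F.

No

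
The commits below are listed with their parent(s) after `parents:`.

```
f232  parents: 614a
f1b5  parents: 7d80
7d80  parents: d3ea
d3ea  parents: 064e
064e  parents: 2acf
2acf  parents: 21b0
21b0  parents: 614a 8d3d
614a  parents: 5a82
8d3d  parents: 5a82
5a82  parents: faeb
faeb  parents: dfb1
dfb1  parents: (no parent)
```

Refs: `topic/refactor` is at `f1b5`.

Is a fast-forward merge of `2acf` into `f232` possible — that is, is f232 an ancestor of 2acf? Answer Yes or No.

A fast-forward from f232 to 2acf is possible iff f232 is an ancestor of 2acf.
Ancestors of 2acf: {21b0, 2acf, 5a82, 614a, 8d3d, dfb1, faeb}.
f232 is not among them, so fast-forward is not possible.

No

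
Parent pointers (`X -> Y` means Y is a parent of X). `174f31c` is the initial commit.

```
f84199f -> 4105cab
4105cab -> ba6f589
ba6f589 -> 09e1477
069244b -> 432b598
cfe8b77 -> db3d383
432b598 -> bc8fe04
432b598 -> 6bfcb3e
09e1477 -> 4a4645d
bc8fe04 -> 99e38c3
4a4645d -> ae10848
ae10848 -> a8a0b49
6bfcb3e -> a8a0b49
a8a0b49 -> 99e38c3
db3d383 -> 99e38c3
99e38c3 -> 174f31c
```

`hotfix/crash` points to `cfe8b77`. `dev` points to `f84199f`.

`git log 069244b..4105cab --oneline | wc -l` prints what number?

Reachable from 4105cab: {09e1477, 174f31c, 4105cab, 4a4645d, 99e38c3, a8a0b49, ae10848, ba6f589}.
Reachable from 069244b: {069244b, 174f31c, 432b598, 6bfcb3e, 99e38c3, a8a0b49, bc8fe04}.
In 4105cab's history but not 069244b's: {09e1477, 4105cab, 4a4645d, ae10848, ba6f589} — 5 commits.

5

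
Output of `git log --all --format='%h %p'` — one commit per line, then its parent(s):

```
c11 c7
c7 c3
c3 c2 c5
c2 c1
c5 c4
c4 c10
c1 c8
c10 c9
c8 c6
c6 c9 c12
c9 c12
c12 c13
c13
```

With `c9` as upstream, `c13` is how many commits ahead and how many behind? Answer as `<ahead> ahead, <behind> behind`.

Reachable from c13: {c13}.
Reachable from c9: {c12, c13, c9}.
Only in c13's history (ahead): {} — 0.
Only in c9's history (behind): {c12, c9} — 2.

0 ahead, 2 behind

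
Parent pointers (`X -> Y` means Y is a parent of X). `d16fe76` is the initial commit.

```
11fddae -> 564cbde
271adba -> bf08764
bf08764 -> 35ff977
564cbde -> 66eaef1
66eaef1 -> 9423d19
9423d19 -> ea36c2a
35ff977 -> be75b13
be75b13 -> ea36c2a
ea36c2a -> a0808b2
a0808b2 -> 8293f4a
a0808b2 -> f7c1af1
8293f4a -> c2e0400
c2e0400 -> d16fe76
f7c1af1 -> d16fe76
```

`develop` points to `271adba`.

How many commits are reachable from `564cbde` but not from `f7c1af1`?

7

Reachable from 564cbde: {564cbde, 66eaef1, 8293f4a, 9423d19, a0808b2, c2e0400, d16fe76, ea36c2a, f7c1af1}.
Reachable from f7c1af1: {d16fe76, f7c1af1}.
In 564cbde's history but not f7c1af1's: {564cbde, 66eaef1, 8293f4a, 9423d19, a0808b2, c2e0400, ea36c2a} — 7 commits.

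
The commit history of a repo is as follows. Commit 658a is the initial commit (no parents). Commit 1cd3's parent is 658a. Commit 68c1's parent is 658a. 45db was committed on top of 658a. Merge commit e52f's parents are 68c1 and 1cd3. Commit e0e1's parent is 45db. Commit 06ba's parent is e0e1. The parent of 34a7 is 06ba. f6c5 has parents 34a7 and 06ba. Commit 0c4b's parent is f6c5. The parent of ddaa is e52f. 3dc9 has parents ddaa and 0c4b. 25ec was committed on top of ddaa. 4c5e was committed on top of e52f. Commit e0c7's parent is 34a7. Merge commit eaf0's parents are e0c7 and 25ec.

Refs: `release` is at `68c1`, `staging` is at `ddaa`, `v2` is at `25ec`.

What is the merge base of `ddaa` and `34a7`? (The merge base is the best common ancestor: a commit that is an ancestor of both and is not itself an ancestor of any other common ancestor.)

Ancestors of ddaa: {1cd3, 658a, 68c1, ddaa, e52f}.
Ancestors of 34a7: {06ba, 34a7, 45db, 658a, e0e1}.
Common ancestors: {658a}.
The only common ancestor is 658a, so it is the merge base.

658a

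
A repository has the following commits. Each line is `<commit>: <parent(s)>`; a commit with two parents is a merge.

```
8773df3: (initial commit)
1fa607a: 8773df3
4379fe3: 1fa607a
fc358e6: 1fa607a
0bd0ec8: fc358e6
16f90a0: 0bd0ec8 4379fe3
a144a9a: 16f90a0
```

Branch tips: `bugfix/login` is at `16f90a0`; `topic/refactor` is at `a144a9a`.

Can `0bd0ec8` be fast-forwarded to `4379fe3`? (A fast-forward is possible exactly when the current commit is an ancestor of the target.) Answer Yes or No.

No

A fast-forward from 0bd0ec8 to 4379fe3 is possible iff 0bd0ec8 is an ancestor of 4379fe3.
Ancestors of 4379fe3: {1fa607a, 4379fe3, 8773df3}.
0bd0ec8 is not among them, so fast-forward is not possible.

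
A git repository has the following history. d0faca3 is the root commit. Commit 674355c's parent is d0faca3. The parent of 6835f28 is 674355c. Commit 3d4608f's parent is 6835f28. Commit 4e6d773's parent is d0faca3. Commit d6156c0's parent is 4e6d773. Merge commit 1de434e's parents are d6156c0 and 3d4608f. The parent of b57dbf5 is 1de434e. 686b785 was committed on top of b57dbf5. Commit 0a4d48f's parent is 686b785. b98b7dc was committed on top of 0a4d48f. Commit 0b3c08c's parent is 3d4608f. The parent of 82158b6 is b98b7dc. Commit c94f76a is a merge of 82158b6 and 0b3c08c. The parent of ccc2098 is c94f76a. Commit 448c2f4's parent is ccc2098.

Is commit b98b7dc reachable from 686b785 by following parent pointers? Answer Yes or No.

No

Ancestors of 686b785: {1de434e, 3d4608f, 4e6d773, 674355c, 6835f28, 686b785, b57dbf5, d0faca3, d6156c0}.
b98b7dc is not in that set, so it is not an ancestor of 686b785.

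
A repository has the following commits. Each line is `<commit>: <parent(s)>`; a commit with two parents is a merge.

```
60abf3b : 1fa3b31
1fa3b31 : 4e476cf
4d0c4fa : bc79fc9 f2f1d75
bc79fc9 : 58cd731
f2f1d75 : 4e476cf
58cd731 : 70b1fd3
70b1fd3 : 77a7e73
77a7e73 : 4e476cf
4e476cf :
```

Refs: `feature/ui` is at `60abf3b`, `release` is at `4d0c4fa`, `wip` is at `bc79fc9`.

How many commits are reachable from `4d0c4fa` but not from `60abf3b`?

6

Reachable from 4d0c4fa: {4d0c4fa, 4e476cf, 58cd731, 70b1fd3, 77a7e73, bc79fc9, f2f1d75}.
Reachable from 60abf3b: {1fa3b31, 4e476cf, 60abf3b}.
In 4d0c4fa's history but not 60abf3b's: {4d0c4fa, 58cd731, 70b1fd3, 77a7e73, bc79fc9, f2f1d75} — 6 commits.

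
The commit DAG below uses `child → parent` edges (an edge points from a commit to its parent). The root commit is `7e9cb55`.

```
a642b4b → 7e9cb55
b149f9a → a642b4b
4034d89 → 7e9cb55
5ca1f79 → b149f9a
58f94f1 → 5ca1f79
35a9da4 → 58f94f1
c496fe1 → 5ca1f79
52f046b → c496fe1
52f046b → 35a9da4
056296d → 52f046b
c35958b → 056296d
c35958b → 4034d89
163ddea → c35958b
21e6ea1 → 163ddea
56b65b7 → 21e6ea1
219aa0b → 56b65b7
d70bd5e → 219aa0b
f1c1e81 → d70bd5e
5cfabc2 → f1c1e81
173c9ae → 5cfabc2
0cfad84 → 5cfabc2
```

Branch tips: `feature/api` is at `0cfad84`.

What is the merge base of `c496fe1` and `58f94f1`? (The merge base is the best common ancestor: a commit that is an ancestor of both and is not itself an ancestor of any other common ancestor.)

5ca1f79

Ancestors of c496fe1: {5ca1f79, 7e9cb55, a642b4b, b149f9a, c496fe1}.
Ancestors of 58f94f1: {58f94f1, 5ca1f79, 7e9cb55, a642b4b, b149f9a}.
Common ancestors: {5ca1f79, 7e9cb55, a642b4b, b149f9a}.
Among these, 5ca1f79 is not an ancestor of any other common ancestor — it is the merge base.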